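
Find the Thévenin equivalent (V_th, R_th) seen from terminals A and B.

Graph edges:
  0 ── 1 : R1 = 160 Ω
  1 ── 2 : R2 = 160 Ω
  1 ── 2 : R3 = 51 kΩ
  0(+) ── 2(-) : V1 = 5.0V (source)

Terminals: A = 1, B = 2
Step 1 — V_th is the open-circuit voltage V_A - V_B (nothing connected across the terminals).
Nodal analysis, taking node 2 as the 0 V reference.
Source V1 fixes V_0 = 5 V.
KCL at each unknown node (sum of currents leaving = 0; resistances in Ω):
  Node 1: (V_1 - 5)/160 + (V_1 - 0)/160 + (V_1 - 0)/51000 = 0
Collecting terms: 0.01252 × V_1 = 0.03125  =>  V_1 = 2.496 V
V_th = V_1 - V_2 = 2.496 - 0 = 2.496 V
Step 2 — R_th: zero the source — replace V1 by a short circuit (node 2 merges into node 0) — and find the resistance seen between A (node 1) and B (node 0).
Reduce the network between node 1 (A) and node 0 (B) by series/parallel combination:
  Rp1 = R1 ‖ R2 ‖ R3 (parallel, all between nodes 0 and 1) = 1/(1/160 + 1/160 + 1/51000) = 79.87 Ω
R_th = 79.87 Ω

Final answer: V_th = 2.496 V, R_th = 79.87 Ω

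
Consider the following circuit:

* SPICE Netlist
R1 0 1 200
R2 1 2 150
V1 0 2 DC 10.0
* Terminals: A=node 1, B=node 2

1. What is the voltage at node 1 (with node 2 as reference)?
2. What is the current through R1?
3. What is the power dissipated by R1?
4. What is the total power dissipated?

Nodal analysis, taking node 2 as the 0 V reference.
Source V1 fixes V_0 = 10 V.
KCL at each unknown node (sum of currents leaving = 0; resistances in Ω):
  Node 1: (V_1 - 10)/200 + (V_1 - 0)/150 = 0
Collecting terms: 0.01167 × V_1 = 0.05  =>  V_1 = 4.286 V
Part 1:
  Read off the nodal solution: V_1 = 4.286 V
Part 2:
  I_R1 = (V_0 - V_1)/R1 = (10 - 4.286)/200 = 0.02857 A
  Magnitude: I_R1 = 0.02857 A
Part 3:
  I_R1 = (V_0 - V_1)/R1 = (10 - 4.286)/200 = 0.02857 A
  P_R1 = I_R1² × R1 = (0.02857)² × 200 = 0.1633 W
Part 4:
  Power in each resistor, P = (ΔV)²/R:
    P_R1 = (10 - 4.286)²/200 = 0.1633 W
    P_R2 = (4.286 - 0)²/150 = 0.1224 W
  P_total = P_R1 + P_R2 = 0.2857 W

Final answers:
1. V_1 = 4.286 V
2. I_R1 = 0.02857 A
3. P_R1 = 0.1633 W
4. P_total = 0.2857 W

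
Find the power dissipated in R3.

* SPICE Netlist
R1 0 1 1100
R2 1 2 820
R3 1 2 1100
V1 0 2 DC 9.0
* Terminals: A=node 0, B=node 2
Nodal analysis, taking node 2 as the 0 V reference.
Source V1 fixes V_0 = 9 V.
KCL at each unknown node (sum of currents leaving = 0; resistances in Ω):
  Node 1: (V_1 - 9)/1100 + (V_1 - 0)/820 + (V_1 - 0)/1100 = 0
Collecting terms: 0.003038 × V_1 = 0.008182  =>  V_1 = 2.693 V
I_R3 = (V_1 - V_2)/R3 = (2.693 - 0)/1100 = 0.002449 A
P_R3 = I_R3² × R3 = (0.002449)² × 1100 = 0.006595 W

Final answer: 0.006595 W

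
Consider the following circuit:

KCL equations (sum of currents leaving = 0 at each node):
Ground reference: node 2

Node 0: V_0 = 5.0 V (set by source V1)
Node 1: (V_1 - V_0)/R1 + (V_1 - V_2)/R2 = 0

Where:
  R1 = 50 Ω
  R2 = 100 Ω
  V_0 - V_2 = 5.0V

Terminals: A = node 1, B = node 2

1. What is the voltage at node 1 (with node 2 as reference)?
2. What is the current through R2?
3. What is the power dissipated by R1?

Nodal analysis, taking node 2 as the 0 V reference.
Source V1 fixes V_0 = 5 V.
KCL at each unknown node (sum of currents leaving = 0; resistances in Ω):
  Node 1: (V_1 - 5)/50 + (V_1 - 0)/100 = 0
Collecting terms: 0.03 × V_1 = 0.1  =>  V_1 = 3.333 V
Part 1:
  Read off the nodal solution: V_1 = 3.333 V
Part 2:
  I_R2 = (V_1 - V_2)/R2 = (3.333 - 0)/100 = 0.03333 A
  Magnitude: I_R2 = 0.03333 A
Part 3:
  I_R1 = (V_0 - V_1)/R1 = (5 - 3.333)/50 = 0.03333 A
  P_R1 = I_R1² × R1 = (0.03333)² × 50 = 0.05556 W

Final answers:
1. V_1 = 3.333 V
2. I_R2 = 0.03333 A
3. P_R1 = 0.05556 W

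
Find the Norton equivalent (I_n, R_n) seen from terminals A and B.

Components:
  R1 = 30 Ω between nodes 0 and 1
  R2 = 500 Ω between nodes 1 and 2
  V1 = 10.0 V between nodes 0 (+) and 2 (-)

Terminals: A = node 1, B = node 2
Find the Thévenin equivalent first; then I_n = V_th/R_th and R_n = R_th.
Step 1 — V_th is the open-circuit voltage V_A - V_B (nothing connected across the terminals).
Nodal analysis, taking node 2 as the 0 V reference.
Source V1 fixes V_0 = 10 V.
KCL at each unknown node (sum of currents leaving = 0; resistances in Ω):
  Node 1: (V_1 - 10)/30 + (V_1 - 0)/500 = 0
Collecting terms: 0.03533 × V_1 = 0.3333  =>  V_1 = 9.434 V
V_th = V_1 - V_2 = 9.434 - 0 = 9.434 V
Step 2 — R_th: zero the source — replace V1 by a short circuit (node 2 merges into node 0) — and find the resistance seen between A (node 1) and B (node 0).
Reduce the network between node 1 (A) and node 0 (B) by series/parallel combination:
  Rp1 = R1 ‖ R2 (parallel, both between nodes 0 and 1) = 1/(1/30 + 1/500) = 28.3 Ω
R_th = 28.3 Ω
I_n = V_th/R_th = 9.434/28.3 = 0.3333 A, and R_n = R_th = 28.3 Ω

Final answer: I_n = 0.3333 A, R_n = 28.3 Ω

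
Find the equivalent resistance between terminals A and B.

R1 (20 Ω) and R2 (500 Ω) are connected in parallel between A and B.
Reduce the network between node 0 (A) and node 1 (B) by series/parallel combination:
  Rp1 = R1 ‖ R2 (parallel, both between nodes 0 and 1) = 1/(1/20 + 1/500) = 19.23 Ω
R_eq = 19.23 Ω

Final answer: 19.23 Ω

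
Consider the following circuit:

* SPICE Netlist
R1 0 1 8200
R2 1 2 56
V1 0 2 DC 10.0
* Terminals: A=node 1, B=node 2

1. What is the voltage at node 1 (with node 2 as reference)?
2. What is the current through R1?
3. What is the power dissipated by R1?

Nodal analysis, taking node 2 as the 0 V reference.
Source V1 fixes V_0 = 10 V.
KCL at each unknown node (sum of currents leaving = 0; resistances in Ω):
  Node 1: (V_1 - 10)/8200 + (V_1 - 0)/56 = 0
Collecting terms: 0.01798 × V_1 = 0.00122  =>  V_1 = 0.06783 V
Part 1:
  Read off the nodal solution: V_1 = 0.06783 V
Part 2:
  I_R1 = (V_0 - V_1)/R1 = (10 - 0.06783)/8200 = 0.001211 A
  Magnitude: I_R1 = 0.001211 A
Part 3:
  I_R1 = (V_0 - V_1)/R1 = (10 - 0.06783)/8200 = 0.001211 A
  P_R1 = I_R1² × R1 = (0.001211)² × 8200 = 0.01203 W

Final answers:
1. V_1 = 0.06783 V
2. I_R1 = 0.001211 A
3. P_R1 = 0.01203 W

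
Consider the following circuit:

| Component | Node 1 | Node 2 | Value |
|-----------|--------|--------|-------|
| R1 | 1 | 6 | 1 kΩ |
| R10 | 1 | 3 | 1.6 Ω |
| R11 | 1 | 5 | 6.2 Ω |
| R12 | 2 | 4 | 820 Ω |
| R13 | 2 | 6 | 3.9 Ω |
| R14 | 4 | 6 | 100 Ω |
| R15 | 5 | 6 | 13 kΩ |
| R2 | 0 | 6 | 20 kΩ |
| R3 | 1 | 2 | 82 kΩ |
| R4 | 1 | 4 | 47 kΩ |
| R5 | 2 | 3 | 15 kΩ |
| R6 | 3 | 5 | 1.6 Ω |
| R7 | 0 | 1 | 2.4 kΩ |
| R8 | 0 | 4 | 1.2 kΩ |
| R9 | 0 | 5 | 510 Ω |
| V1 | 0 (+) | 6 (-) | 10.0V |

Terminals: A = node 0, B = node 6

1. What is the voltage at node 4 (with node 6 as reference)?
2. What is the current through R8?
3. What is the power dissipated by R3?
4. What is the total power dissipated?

Nodal analysis, taking node 6 as the 0 V reference.
Source V1 fixes V_0 = 10 V.
KCL at each unknown node (sum of currents leaving = 0; resistances in Ω):
  Node 1: (V_1 - 0)/1000 + (V_1 - V_2)/82000 + (V_1 - V_4)/47000 + (V_1 - 10)/2400 + (V_1 - V_3)/1.6 + (V_1 - V_5)/6.2 = 0
  Node 2: (V_2 - V_1)/82000 + (V_2 - V_3)/15000 + (V_2 - V_4)/820 + (V_2 - 0)/3.9 = 0
  Node 3: (V_3 - V_2)/15000 + (V_3 - V_5)/1.6 + (V_3 - V_1)/1.6 = 0
  Node 4: (V_4 - V_1)/47000 + (V_4 - 10)/1200 + (V_4 - V_2)/820 + (V_4 - 0)/100 = 0
  Node 5: (V_5 - V_3)/1.6 + (V_5 - 10)/510 + (V_5 - V_1)/6.2 + (V_5 - 0)/13000 = 0
Collecting terms (coefficients in siemens):
  0.7877·V_1 - 0.0000122·V_2 - 0.625·V_3 - 0.00002128·V_4 - 0.1613·V_5 = 0.004167
  0.2577·V_2 - 0.0000122·V_1 - 0.00006667·V_3 - 0.00122·V_4 = 0
  1.25·V_3 - 0.625·V_1 - 0.00006667·V_2 - 0.625·V_5 = 0
  0.01207·V_4 - 0.00002128·V_1 - 0.00122·V_2 = 0.008333
  0.7883·V_5 - 0.1613·V_1 - 0.625·V_3 = 0.01961
Solving these 5 simultaneous equations (Gaussian elimination) gives:
  V_1 = 6.686 V, V_2 = 0.005372 V, V_3 = 6.692 V, V_4 = 0.7025 V
  V_5 = 6.698 V
Part 1:
  Read off the nodal solution: V_4 = 0.7025 V
Part 2:
  I_R8 = (V_0 - V_4)/R8 = (10 - 0.7025)/1200 = 0.007748 A
  Magnitude: I_R8 = 0.007748 A
Part 3:
  I_R3 = (V_1 - V_2)/R3 = (6.686 - 0.005372)/82000 = 0.00008147 A
  P_R3 = I_R3² × R3 = (0.00008147)² × 82000 = 0.0005442 W
Part 4:
  Power in each resistor, P = (ΔV)²/R:
    P_R1 = (6.686 - 0)²/1000 = 0.0447 W
    P_R2 = (10 - 0)²/20000 = 0.005 W
    P_R3 = (6.686 - 0.005372)²/82000 = 0.0005442 W
    P_R4 = (6.686 - 0.7025)²/47000 = 0.0007617 W
    P_R5 = (0.005372 - 6.692)²/15000 = 0.00298 W
    P_R6 = (6.692 - 6.698)²/1.6 = 0.00002568 W
    P_R7 = (10 - 6.686)²/2400 = 0.004577 W
    P_R8 = (10 - 0.7025)²/1200 = 0.07204 W
    P_R9 = (10 - 6.698)²/510 = 0.02138 W
    P_R10 = (6.686 - 6.692)²/1.6 = 0.00002029 W
    P_R11 = (6.686 - 6.698)²/6.2 = 0.00002364 W
    P_R12 = (0.005372 - 0.7025)²/820 = 0.0005927 W
    P_R13 = (0.005372 - 0)²/3.9 = 0.000007399 W
    P_R14 = (0.7025 - 0)²/100 = 0.004935 W
    P_R15 = (6.698 - 0)²/13000 = 0.003451 W
  P_total = P_R1 + P_R2 + P_R3 + P_R4 + P_R5 + P_R6 + P_R7 + P_R8 + P_R9 + P_R10 + P_R11 + P_R12 + P_R13 + P_R14 + P_R15 = 0.161 W

Final answers:
1. V_4 = 0.7025 V
2. I_R8 = 0.007748 A
3. P_R3 = 0.0005442 W
4. P_total = 0.161 W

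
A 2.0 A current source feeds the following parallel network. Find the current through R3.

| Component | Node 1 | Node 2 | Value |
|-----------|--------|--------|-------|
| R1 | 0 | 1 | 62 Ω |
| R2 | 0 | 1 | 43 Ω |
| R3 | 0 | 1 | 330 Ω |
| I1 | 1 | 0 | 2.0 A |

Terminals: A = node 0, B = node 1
All resistors sit directly between nodes 0 and 1, so they are in parallel and share one voltage V; the full source current 2 A splits among them.
1/R_par = 1/62 + 1/43 + 1/330 = 0.04242 S  =>  R_par = 23.58 Ω
V = I × R_par = 2 × 23.58 = 47.15 V
I_R3 = V/R3 = 47.15/330 = 0.1429 A

Final answer: 0.1429 A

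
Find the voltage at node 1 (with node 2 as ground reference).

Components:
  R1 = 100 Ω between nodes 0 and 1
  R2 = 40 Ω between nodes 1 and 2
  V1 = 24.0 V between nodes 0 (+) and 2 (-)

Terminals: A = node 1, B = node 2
Nodal analysis, taking node 2 as the 0 V reference.
Source V1 fixes V_0 = 24 V.
KCL at each unknown node (sum of currents leaving = 0; resistances in Ω):
  Node 1: (V_1 - 24)/100 + (V_1 - 0)/40 = 0
Collecting terms: 0.035 × V_1 = 0.24  =>  V_1 = 6.857 V
The requested potential is V_1 = 6.857 V.

Final answer: V_1 = 6.857 V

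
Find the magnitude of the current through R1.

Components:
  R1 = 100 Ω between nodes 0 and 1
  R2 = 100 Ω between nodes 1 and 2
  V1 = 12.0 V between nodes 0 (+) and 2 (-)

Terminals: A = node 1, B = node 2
Nodal analysis, taking node 2 as the 0 V reference.
Source V1 fixes V_0 = 12 V.
KCL at each unknown node (sum of currents leaving = 0; resistances in Ω):
  Node 1: (V_1 - 12)/100 + (V_1 - 0)/100 = 0
Collecting terms: 0.02 × V_1 = 0.12  =>  V_1 = 6 V
I_R1 = (V_0 - V_1)/R1 = (12 - 6)/100 = 0.06 A
|I_R1| = 0.06 A

Final answer: |I_R1| = 0.06 A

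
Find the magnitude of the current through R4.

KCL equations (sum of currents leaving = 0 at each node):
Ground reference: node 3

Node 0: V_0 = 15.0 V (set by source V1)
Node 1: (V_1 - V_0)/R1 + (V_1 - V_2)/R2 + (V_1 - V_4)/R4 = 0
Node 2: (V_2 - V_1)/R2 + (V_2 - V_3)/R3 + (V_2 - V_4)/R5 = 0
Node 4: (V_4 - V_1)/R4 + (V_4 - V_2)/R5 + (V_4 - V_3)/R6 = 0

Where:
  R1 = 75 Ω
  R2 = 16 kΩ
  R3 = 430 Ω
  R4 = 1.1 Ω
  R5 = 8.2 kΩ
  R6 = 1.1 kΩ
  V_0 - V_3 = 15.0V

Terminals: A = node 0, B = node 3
Nodal analysis, taking node 3 as the 0 V reference.
Source V1 fixes V_0 = 15 V.
KCL at each unknown node (sum of currents leaving = 0; resistances in Ω):
  Node 1: (V_1 - 15)/75 + (V_1 - V_2)/16000 + (V_1 - V_4)/1.1 = 0
  Node 2: (V_2 - V_1)/16000 + (V_2 - 0)/430 + (V_2 - V_4)/8200 = 0
  Node 4: (V_4 - V_1)/1.1 + (V_4 - V_2)/8200 + (V_4 - 0)/1100 = 0
Collecting terms (coefficients in siemens):
  0.9225·V_1 - 0.0000625·V_2 - 0.9091·V_4 = 0.2
  0.00251·V_2 - 0.0000625·V_1 - 0.000122·V_4 = 0
  0.9101·V_4 - 0.9091·V_1 - 0.000122·V_2 = 0
Solving these 3 simultaneous equations (Gaussian elimination) gives:
  V_1 = 13.88 V, V_2 = 1.019 V, V_4 = 13.86 V
I_R4 = (V_1 - V_4)/R4 = (13.88 - 13.86)/1.1 = 0.01417 A
|I_R4| = 0.01417 A

Final answer: |I_R4| = 0.01417 A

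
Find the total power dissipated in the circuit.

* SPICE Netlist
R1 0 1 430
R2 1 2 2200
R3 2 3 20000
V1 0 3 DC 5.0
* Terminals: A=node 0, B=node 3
Nodal analysis, taking node 3 as the 0 V reference.
Source V1 fixes V_0 = 5 V.
KCL at each unknown node (sum of currents leaving = 0; resistances in Ω):
  Node 1: (V_1 - 5)/430 + (V_1 - V_2)/2200 = 0
  Node 2: (V_2 - V_1)/2200 + (V_2 - 0)/20000 = 0
Collecting terms (coefficients in siemens):
  0.00278·V_1 - 0.0004545·V_2 = 0.01163
  0.0005045·V_2 - 0.0004545·V_1 = 0
Determinant D = (0.00278)(0.0005045) - (-0.0004545)(-0.0004545) = 0.000001196
V_1 = [(0.01163)(0.0005045) - (-0.0004545)(0)]/D = 4.905 V
V_2 = [(0.00278)(0) - (0.01163)(-0.0004545)]/D = 4.419 V
Power in each resistor, P = (ΔV)²/R:
  P_R1 = (5 - 4.905)²/430 = 0.00002099 W
  P_R2 = (4.905 - 4.419)²/2200 = 0.0001074 W
  P_R3 = (4.419 - 0)²/20000 = 0.0009763 W
P_total = P_R1 + P_R2 + P_R3 = 0.001105 W

Final answer: 0.001105 W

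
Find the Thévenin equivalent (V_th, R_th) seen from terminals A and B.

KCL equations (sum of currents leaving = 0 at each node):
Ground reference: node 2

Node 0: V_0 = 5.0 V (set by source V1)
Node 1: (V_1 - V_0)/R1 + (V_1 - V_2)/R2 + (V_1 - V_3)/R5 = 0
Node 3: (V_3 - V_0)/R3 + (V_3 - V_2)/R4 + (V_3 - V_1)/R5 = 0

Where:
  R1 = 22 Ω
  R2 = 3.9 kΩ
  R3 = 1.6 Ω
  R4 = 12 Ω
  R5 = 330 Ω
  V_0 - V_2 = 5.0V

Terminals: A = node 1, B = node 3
Step 1 — V_th is the open-circuit voltage V_A - V_B (nothing connected across the terminals).
Nodal analysis, taking node 2 as the 0 V reference.
Source V1 fixes V_0 = 5 V.
KCL at each unknown node (sum of currents leaving = 0; resistances in Ω):
  Node 1: (V_1 - 5)/22 + (V_1 - 0)/3900 + (V_1 - V_3)/330 = 0
  Node 3: (V_3 - 5)/1.6 + (V_3 - 0)/12 + (V_3 - V_1)/330 = 0
Collecting terms (coefficients in siemens):
  0.04874·V_1 - 0.00303·V_3 = 0.2273
  0.7114·V_3 - 0.00303·V_1 = 3.125
Determinant D = (0.04874)(0.7114) - (-0.00303)(-0.00303) = 0.03466
V_1 = [(0.2273)(0.7114) - (-0.00303)(3.125)]/D = 4.937 V
V_3 = [(0.04874)(3.125) - (0.2273)(-0.00303)]/D = 4.414 V
V_th = V_1 - V_3 = 4.937 - 4.414 = 0.5233 V
Step 2 — R_th: zero the source — replace V1 by a short circuit (node 2 merges into node 0) — and find the resistance seen between A (node 1) and B (node 3).
Reduce the network between node 1 (A) and node 3 (B) by series/parallel combination:
  Rp1 = R1 ‖ R2 (parallel, both between nodes 0 and 1) = 1/(1/22 + 1/3900) = 21.88 Ω
  Rp2 = R3 ‖ R4 (parallel, both between nodes 0 and 3) = 1/(1/1.6 + 1/12) = 1.412 Ω
  Rs1 = Rp1 + Rp2 (series, joined only at node 0) = 21.88 + 1.412 = 23.29 Ω
  Rp3 = R5 ‖ Rs1 (parallel, both between nodes 1 and 3) = 1/(1/330 + 1/23.29) = 21.75 Ω
R_th = 21.75 Ω

Final answer: V_th = 0.5233 V, R_th = 21.75 Ω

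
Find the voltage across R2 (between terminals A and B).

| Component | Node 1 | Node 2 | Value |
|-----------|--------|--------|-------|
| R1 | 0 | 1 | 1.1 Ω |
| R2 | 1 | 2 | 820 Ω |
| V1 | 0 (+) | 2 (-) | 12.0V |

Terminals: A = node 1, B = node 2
R1 and R2 are in series across V1 (node 0 → node 1 → node 2), and the output A–B is taken across R2, so this is a voltage divider.
Series current: I = V1/(R1 + R2) = 12/(1.1 + 820) = 12/821.1 = 0.01461 A
V_R2 = I × R2 = V1 × R2/(R1 + R2) = 12 × 820/821.1 = 11.98 V

Final answer: 11.98 V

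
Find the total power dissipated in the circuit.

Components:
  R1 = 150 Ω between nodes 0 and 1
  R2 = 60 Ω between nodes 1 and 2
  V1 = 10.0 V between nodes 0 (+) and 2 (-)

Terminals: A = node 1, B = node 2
Nodal analysis, taking node 2 as the 0 V reference.
Source V1 fixes V_0 = 10 V.
KCL at each unknown node (sum of currents leaving = 0; resistances in Ω):
  Node 1: (V_1 - 10)/150 + (V_1 - 0)/60 = 0
Collecting terms: 0.02333 × V_1 = 0.06667  =>  V_1 = 2.857 V
Power in each resistor, P = (ΔV)²/R:
  P_R1 = (10 - 2.857)²/150 = 0.3401 W
  P_R2 = (2.857 - 0)²/60 = 0.1361 W
P_total = P_R1 + P_R2 = 0.4762 W

Final answer: 0.4762 W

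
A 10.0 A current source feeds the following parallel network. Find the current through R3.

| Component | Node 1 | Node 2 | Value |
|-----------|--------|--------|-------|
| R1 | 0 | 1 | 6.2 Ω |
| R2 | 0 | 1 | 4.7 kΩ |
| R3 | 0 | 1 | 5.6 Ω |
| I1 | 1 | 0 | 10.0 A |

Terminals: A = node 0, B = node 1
All resistors sit directly between nodes 0 and 1, so they are in parallel and share one voltage V; the full source current 10 A splits among them.
1/R_par = 1/6.2 + 1/4700 + 1/5.6 = 0.3401 S  =>  R_par = 2.941 Ω
V = I × R_par = 10 × 2.941 = 29.41 V
I_R3 = V/R3 = 29.41/5.6 = 5.251 A

Final answer: 5.251 A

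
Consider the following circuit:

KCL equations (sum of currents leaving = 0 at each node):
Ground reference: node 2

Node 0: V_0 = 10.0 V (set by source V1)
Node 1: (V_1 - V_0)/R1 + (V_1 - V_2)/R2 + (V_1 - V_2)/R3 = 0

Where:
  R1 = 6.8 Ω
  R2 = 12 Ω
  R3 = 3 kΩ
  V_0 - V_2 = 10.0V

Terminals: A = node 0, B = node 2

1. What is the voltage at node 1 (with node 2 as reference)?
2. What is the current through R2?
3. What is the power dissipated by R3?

Nodal analysis, taking node 2 as the 0 V reference.
Source V1 fixes V_0 = 10 V.
KCL at each unknown node (sum of currents leaving = 0; resistances in Ω):
  Node 1: (V_1 - 10)/6.8 + (V_1 - 0)/12 + (V_1 - 0)/3000 = 0
Collecting terms: 0.2307 × V_1 = 1.471  =>  V_1 = 6.374 V
Part 1:
  Read off the nodal solution: V_1 = 6.374 V
Part 2:
  I_R2 = (V_1 - V_2)/R2 = (6.374 - 0)/12 = 0.5311 A
  Magnitude: I_R2 = 0.5311 A
Part 3:
  I_R3 = (V_1 - V_2)/R3 = (6.374 - 0)/3000 = 0.002125 A
  P_R3 = I_R3² × R3 = (0.002125)² × 3000 = 0.01354 W

Final answers:
1. V_1 = 6.374 V
2. I_R2 = 0.5311 A
3. P_R3 = 0.01354 W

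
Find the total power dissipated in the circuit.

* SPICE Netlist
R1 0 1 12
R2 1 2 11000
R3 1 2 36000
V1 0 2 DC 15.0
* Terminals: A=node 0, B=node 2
Nodal analysis, taking node 2 as the 0 V reference.
Source V1 fixes V_0 = 15 V.
KCL at each unknown node (sum of currents leaving = 0; resistances in Ω):
  Node 1: (V_1 - 15)/12 + (V_1 - 0)/11000 + (V_1 - 0)/36000 = 0
Collecting terms: 0.08345 × V_1 = 1.25  =>  V_1 = 14.98 V
Power in each resistor, P = (ΔV)²/R:
  P_R1 = (15 - 14.98)²/12 = 0.00003793 W
  P_R2 = (14.98 - 0)²/11000 = 0.0204 W
  P_R3 = (14.98 - 0)²/36000 = 0.006232 W
P_total = P_R1 + P_R2 + P_R3 = 0.02667 W

Final answer: 0.02667 W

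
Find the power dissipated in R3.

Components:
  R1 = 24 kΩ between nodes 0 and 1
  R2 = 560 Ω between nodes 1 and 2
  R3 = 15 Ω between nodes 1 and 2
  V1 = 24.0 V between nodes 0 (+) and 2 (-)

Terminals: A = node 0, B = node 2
Nodal analysis, taking node 2 as the 0 V reference.
Source V1 fixes V_0 = 24 V.
KCL at each unknown node (sum of currents leaving = 0; resistances in Ω):
  Node 1: (V_1 - 24)/24000 + (V_1 - 0)/560 + (V_1 - 0)/15 = 0
Collecting terms: 0.06849 × V_1 = 0.001  =>  V_1 = 0.0146 V
I_R3 = (V_1 - V_2)/R3 = (0.0146 - 0)/15 = 0.0009733 A
P_R3 = I_R3² × R3 = (0.0009733)² × 15 = 0.00001421 W

Final answer: 1.421e-05 W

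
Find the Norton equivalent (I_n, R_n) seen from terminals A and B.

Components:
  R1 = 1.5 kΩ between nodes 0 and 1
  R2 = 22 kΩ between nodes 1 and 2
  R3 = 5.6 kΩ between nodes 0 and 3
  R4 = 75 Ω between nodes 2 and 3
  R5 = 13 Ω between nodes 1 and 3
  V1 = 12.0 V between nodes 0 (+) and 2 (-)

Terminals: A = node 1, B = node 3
Find the Thévenin equivalent first; then I_n = V_th/R_th and R_n = R_th.
Step 1 — V_th is the open-circuit voltage V_A - V_B (nothing connected across the terminals).
Nodal analysis, taking node 2 as the 0 V reference.
Source V1 fixes V_0 = 12 V.
KCL at each unknown node (sum of currents leaving = 0; resistances in Ω):
  Node 1: (V_1 - 12)/1500 + (V_1 - 0)/22000 + (V_1 - V_3)/13 = 0
  Node 3: (V_3 - 12)/5600 + (V_3 - 0)/75 + (V_3 - V_1)/13 = 0
Collecting terms (coefficients in siemens):
  0.07764·V_1 - 0.07692·V_3 = 0.008
  0.09043·V_3 - 0.07692·V_1 = 0.002143
Determinant D = (0.07764)(0.09043) - (-0.07692)(-0.07692) = 0.001104
V_1 = [(0.008)(0.09043) - (-0.07692)(0.002143)]/D = 0.8048 V
V_3 = [(0.07764)(0.002143) - (0.008)(-0.07692)]/D = 0.7082 V
V_th = V_1 - V_3 = 0.8048 - 0.7082 = 0.09655 V
Step 2 — R_th: zero the source — replace V1 by a short circuit (node 2 merges into node 0) — and find the resistance seen between A (node 1) and B (node 3).
Reduce the network between node 1 (A) and node 3 (B) by series/parallel combination:
  Rp1 = R1 ‖ R2 (parallel, both between nodes 0 and 1) = 1/(1/1500 + 1/22000) = 1404 Ω
  Rp2 = R3 ‖ R4 (parallel, both between nodes 0 and 3) = 1/(1/5600 + 1/75) = 74.01 Ω
  Rs1 = Rp1 + Rp2 (series, joined only at node 0) = 1404 + 74.01 = 1478 Ω
  Rp3 = R5 ‖ Rs1 (parallel, both between nodes 1 and 3) = 1/(1/13 + 1/1478) = 12.89 Ω
R_th = 12.89 Ω
I_n = V_th/R_th = 0.09655/12.89 = 0.007492 A, and R_n = R_th = 12.89 Ω

Final answer: I_n = 0.007492 A, R_n = 12.89 Ω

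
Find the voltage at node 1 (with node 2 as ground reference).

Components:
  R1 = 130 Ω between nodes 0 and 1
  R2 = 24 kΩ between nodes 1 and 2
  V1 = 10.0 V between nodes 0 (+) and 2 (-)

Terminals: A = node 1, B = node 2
Nodal analysis, taking node 2 as the 0 V reference.
Source V1 fixes V_0 = 10 V.
KCL at each unknown node (sum of currents leaving = 0; resistances in Ω):
  Node 1: (V_1 - 10)/130 + (V_1 - 0)/24000 = 0
Collecting terms: 0.007734 × V_1 = 0.07692  =>  V_1 = 9.946 V
The requested potential is V_1 = 9.946 V.

Final answer: V_1 = 9.946 V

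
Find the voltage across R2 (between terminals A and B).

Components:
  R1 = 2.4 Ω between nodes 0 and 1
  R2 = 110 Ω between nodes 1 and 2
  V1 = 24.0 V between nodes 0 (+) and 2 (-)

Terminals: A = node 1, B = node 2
R1 and R2 are in series across V1 (node 0 → node 1 → node 2), and the output A–B is taken across R2, so this is a voltage divider.
Series current: I = V1/(R1 + R2) = 24/(2.4 + 110) = 24/112.4 = 0.2135 A
V_R2 = I × R2 = V1 × R2/(R1 + R2) = 24 × 110/112.4 = 23.49 V

Final answer: 23.49 V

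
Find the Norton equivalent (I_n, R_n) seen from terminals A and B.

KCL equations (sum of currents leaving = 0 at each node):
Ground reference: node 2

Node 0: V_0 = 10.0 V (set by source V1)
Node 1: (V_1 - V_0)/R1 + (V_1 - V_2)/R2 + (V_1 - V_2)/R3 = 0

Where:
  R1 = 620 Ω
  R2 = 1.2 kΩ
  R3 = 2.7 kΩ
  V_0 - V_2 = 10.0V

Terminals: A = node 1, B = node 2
Find the Thévenin equivalent first; then I_n = V_th/R_th and R_n = R_th.
Step 1 — V_th is the open-circuit voltage V_A - V_B (nothing connected across the terminals).
Nodal analysis, taking node 2 as the 0 V reference.
Source V1 fixes V_0 = 10 V.
KCL at each unknown node (sum of currents leaving = 0; resistances in Ω):
  Node 1: (V_1 - 10)/620 + (V_1 - 0)/1200 + (V_1 - 0)/2700 = 0
Collecting terms: 0.002817 × V_1 = 0.01613  =>  V_1 = 5.726 V
V_th = V_1 - V_2 = 5.726 - 0 = 5.726 V
Step 2 — R_th: zero the source — replace V1 by a short circuit (node 2 merges into node 0) — and find the resistance seen between A (node 1) and B (node 0).
Reduce the network between node 1 (A) and node 0 (B) by series/parallel combination:
  Rp1 = R1 ‖ R2 ‖ R3 (parallel, all between nodes 0 and 1) = 1/(1/620 + 1/1200 + 1/2700) = 355 Ω
R_th = 355 Ω
I_n = V_th/R_th = 5.726/355 = 0.01613 A, and R_n = R_th = 355 Ω

Final answer: I_n = 0.01613 A, R_n = 355 Ω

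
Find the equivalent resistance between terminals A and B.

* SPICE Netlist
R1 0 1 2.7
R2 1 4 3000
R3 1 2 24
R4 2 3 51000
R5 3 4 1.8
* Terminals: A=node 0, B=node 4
Reduce the network between node 0 (A) and node 4 (B) by series/parallel combination:
  Rs1 = R3 + R4 (series, joined only at node 2) = 24 + 51000 = 51020 Ω
  Rs2 = R5 + Rs1 (series, joined only at node 3) = 1.8 + 51020 = 51030 Ω
  Rp1 = R2 ‖ Rs2 (parallel, both between nodes 1 and 4) = 1/(1/3000 + 1/51030) = 2833 Ω
  Rs3 = R1 + Rp1 (series, joined only at node 1) = 2.7 + 2833 = 2836 Ω
R_eq = 2.836 kΩ

Final answer: 2.836 kΩ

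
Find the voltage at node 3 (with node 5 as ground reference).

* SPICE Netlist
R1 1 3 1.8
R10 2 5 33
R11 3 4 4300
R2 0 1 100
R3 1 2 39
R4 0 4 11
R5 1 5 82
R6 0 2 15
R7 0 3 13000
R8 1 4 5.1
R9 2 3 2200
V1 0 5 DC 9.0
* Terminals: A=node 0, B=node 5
Nodal analysis, taking node 5 as the 0 V reference.
Source V1 fixes V_0 = 9 V.
KCL at each unknown node (sum of currents leaving = 0; resistances in Ω):
  Node 1: (V_1 - V_3)/1.8 + (V_1 - 9)/100 + (V_1 - V_2)/39 + (V_1 - 0)/82 + (V_1 - V_4)/5.1 = 0
  Node 2: (V_2 - V_1)/39 + (V_2 - 9)/15 + (V_2 - V_3)/2200 + (V_2 - 0)/33 = 0
  Node 3: (V_3 - V_1)/1.8 + (V_3 - 9)/13000 + (V_3 - V_2)/2200 + (V_3 - V_4)/4300 = 0
  Node 4: (V_4 - 9)/11 + (V_4 - V_1)/5.1 + (V_4 - V_3)/4300 = 0
Collecting terms (coefficients in siemens):
  0.7995·V_1 - 0.02564·V_2 - 0.5556·V_3 - 0.1961·V_4 = 0.09
  0.1231·V_2 - 0.02564·V_1 - 0.0004545·V_3 = 0.6
  0.5563·V_3 - 0.5556·V_1 - 0.0004545·V_2 - 0.0002326·V_4 = 0.0006923
  0.2872·V_4 - 0.1961·V_1 - 0.0002326·V_3 = 0.8182
Solving these 4 simultaneous equations (Gaussian elimination) gives:
  V_1 = 7.403 V, V_2 = 6.445 V, V_3 = 7.403 V, V_4 = 7.909 V
The requested potential is V_3 = 7.403 V.

Final answer: V_3 = 7.403 V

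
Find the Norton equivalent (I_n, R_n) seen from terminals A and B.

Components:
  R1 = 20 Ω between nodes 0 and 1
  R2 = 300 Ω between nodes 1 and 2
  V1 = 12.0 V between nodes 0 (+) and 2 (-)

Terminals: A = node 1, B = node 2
Find the Thévenin equivalent first; then I_n = V_th/R_th and R_n = R_th.
Step 1 — V_th is the open-circuit voltage V_A - V_B (nothing connected across the terminals).
Nodal analysis, taking node 2 as the 0 V reference.
Source V1 fixes V_0 = 12 V.
KCL at each unknown node (sum of currents leaving = 0; resistances in Ω):
  Node 1: (V_1 - 12)/20 + (V_1 - 0)/300 = 0
Collecting terms: 0.05333 × V_1 = 0.6  =>  V_1 = 11.25 V
V_th = V_1 - V_2 = 11.25 - 0 = 11.25 V
Step 2 — R_th: zero the source — replace V1 by a short circuit (node 2 merges into node 0) — and find the resistance seen between A (node 1) and B (node 0).
Reduce the network between node 1 (A) and node 0 (B) by series/parallel combination:
  Rp1 = R1 ‖ R2 (parallel, both between nodes 0 and 1) = 1/(1/20 + 1/300) = 18.75 Ω
R_th = 18.75 Ω
I_n = V_th/R_th = 11.25/18.75 = 0.6 A, and R_n = R_th = 18.75 Ω

Final answer: I_n = 0.6 A, R_n = 18.75 Ω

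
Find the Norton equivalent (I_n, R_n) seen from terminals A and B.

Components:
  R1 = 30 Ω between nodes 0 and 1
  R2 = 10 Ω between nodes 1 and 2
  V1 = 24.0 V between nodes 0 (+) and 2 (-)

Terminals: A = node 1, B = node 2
Find the Thévenin equivalent first; then I_n = V_th/R_th and R_n = R_th.
Step 1 — V_th is the open-circuit voltage V_A - V_B (nothing connected across the terminals).
Nodal analysis, taking node 2 as the 0 V reference.
Source V1 fixes V_0 = 24 V.
KCL at each unknown node (sum of currents leaving = 0; resistances in Ω):
  Node 1: (V_1 - 24)/30 + (V_1 - 0)/10 = 0
Collecting terms: 0.1333 × V_1 = 0.8  =>  V_1 = 6 V
V_th = V_1 - V_2 = 6 - 0 = 6 V
Step 2 — R_th: zero the source — replace V1 by a short circuit (node 2 merges into node 0) — and find the resistance seen between A (node 1) and B (node 0).
Reduce the network between node 1 (A) and node 0 (B) by series/parallel combination:
  Rp1 = R1 ‖ R2 (parallel, both between nodes 0 and 1) = 1/(1/30 + 1/10) = 7.5 Ω
R_th = 7.5 Ω
I_n = V_th/R_th = 6/7.5 = 0.8 A, and R_n = R_th = 7.5 Ω

Final answer: I_n = 0.8 A, R_n = 7.5 Ω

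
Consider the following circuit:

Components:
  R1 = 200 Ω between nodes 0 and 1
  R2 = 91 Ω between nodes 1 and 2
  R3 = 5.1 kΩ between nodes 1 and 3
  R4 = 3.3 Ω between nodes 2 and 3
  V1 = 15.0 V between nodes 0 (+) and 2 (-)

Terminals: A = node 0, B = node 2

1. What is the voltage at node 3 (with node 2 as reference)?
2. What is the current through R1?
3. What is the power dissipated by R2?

Nodal analysis, taking node 2 as the 0 V reference.
Source V1 fixes V_0 = 15 V.
KCL at each unknown node (sum of currents leaving = 0; resistances in Ω):
  Node 1: (V_1 - 15)/200 + (V_1 - 0)/91 + (V_1 - V_3)/5100 = 0
  Node 3: (V_3 - V_1)/5100 + (V_3 - 0)/3.3 = 0
Collecting terms (coefficients in siemens):
  0.01619·V_1 - 0.0001961·V_3 = 0.075
  0.3032·V_3 - 0.0001961·V_1 = 0
Determinant D = (0.01619)(0.3032) - (-0.0001961)(-0.0001961) = 0.004908
V_1 = [(0.075)(0.3032) - (-0.0001961)(0)]/D = 4.634 V
V_3 = [(0.01619)(0) - (0.075)(-0.0001961)]/D = 0.002996 V
Part 1:
  Read off the nodal solution: V_3 = 0.002996 V
Part 2:
  I_R1 = (V_0 - V_1)/R1 = (15 - 4.634)/200 = 0.05183 A
  Magnitude: I_R1 = 0.05183 A
Part 3:
  I_R2 = (V_1 - V_2)/R2 = (4.634 - 0)/91 = 0.05092 A
  P_R2 = I_R2² × R2 = (0.05092)² × 91 = 0.236 W

Final answers:
1. V_3 = 0.002996 V
2. I_R1 = 0.05183 A
3. P_R2 = 0.236 W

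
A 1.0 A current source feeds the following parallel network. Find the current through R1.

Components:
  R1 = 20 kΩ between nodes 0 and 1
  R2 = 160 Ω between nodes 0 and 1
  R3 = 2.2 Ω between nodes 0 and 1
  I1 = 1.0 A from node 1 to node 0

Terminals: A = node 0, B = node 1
All resistors sit directly between nodes 0 and 1, so they are in parallel and share one voltage V; the full source current 1 A splits among them.
1/R_par = 1/20000 + 1/160 + 1/2.2 = 0.4608 S  =>  R_par = 2.17 Ω
V = I × R_par = 1 × 2.17 = 2.17 V
I_R1 = V/R1 = 2.17/20000 = 0.0001085 A

Final answer: 0.0001085 A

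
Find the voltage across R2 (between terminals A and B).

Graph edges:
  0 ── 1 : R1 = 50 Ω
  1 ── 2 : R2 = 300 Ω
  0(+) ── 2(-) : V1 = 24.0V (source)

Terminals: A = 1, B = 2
R1 and R2 are in series across V1 (node 0 → node 1 → node 2), and the output A–B is taken across R2, so this is a voltage divider.
Series current: I = V1/(R1 + R2) = 24/(50 + 300) = 24/350 = 0.06857 A
V_R2 = I × R2 = V1 × R2/(R1 + R2) = 24 × 300/350 = 20.57 V

Final answer: 20.57 V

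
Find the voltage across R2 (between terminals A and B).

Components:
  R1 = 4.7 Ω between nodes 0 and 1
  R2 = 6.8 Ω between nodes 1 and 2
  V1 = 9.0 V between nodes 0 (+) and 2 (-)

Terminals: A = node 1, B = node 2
R1 and R2 are in series across V1 (node 0 → node 1 → node 2), and the output A–B is taken across R2, so this is a voltage divider.
Series current: I = V1/(R1 + R2) = 9/(4.7 + 6.8) = 9/11.5 = 0.7826 A
V_R2 = I × R2 = V1 × R2/(R1 + R2) = 9 × 6.8/11.5 = 5.322 V

Final answer: 5.322 V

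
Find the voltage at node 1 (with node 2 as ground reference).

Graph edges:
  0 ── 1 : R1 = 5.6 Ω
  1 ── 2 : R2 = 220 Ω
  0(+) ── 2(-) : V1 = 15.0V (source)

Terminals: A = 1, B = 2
Nodal analysis, taking node 2 as the 0 V reference.
Source V1 fixes V_0 = 15 V.
KCL at each unknown node (sum of currents leaving = 0; resistances in Ω):
  Node 1: (V_1 - 15)/5.6 + (V_1 - 0)/220 = 0
Collecting terms: 0.1831 × V_1 = 2.679  =>  V_1 = 14.63 V
The requested potential is V_1 = 14.63 V.

Final answer: V_1 = 14.63 V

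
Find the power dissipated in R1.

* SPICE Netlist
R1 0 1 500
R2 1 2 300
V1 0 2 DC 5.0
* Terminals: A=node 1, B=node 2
Nodal analysis, taking node 2 as the 0 V reference.
Source V1 fixes V_0 = 5 V.
KCL at each unknown node (sum of currents leaving = 0; resistances in Ω):
  Node 1: (V_1 - 5)/500 + (V_1 - 0)/300 = 0
Collecting terms: 0.005333 × V_1 = 0.01  =>  V_1 = 1.875 V
I_R1 = (V_0 - V_1)/R1 = (5 - 1.875)/500 = 0.00625 A
P_R1 = I_R1² × R1 = (0.00625)² × 500 = 0.01953 W

Final answer: 0.01953 W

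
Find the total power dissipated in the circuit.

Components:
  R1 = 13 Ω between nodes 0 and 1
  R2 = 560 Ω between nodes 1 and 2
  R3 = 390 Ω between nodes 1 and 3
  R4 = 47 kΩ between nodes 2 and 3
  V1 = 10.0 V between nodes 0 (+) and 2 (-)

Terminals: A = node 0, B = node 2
Nodal analysis, taking node 2 as the 0 V reference.
Source V1 fixes V_0 = 10 V.
KCL at each unknown node (sum of currents leaving = 0; resistances in Ω):
  Node 1: (V_1 - 10)/13 + (V_1 - 0)/560 + (V_1 - V_3)/390 = 0
  Node 3: (V_3 - V_1)/390 + (V_3 - 0)/47000 = 0
Collecting terms (coefficients in siemens):
  0.08127·V_1 - 0.002564·V_3 = 0.7692
  0.002585·V_3 - 0.002564·V_1 = 0
Determinant D = (0.08127)(0.002585) - (-0.002564)(-0.002564) = 0.0002035
V_1 = [(0.7692)(0.002585) - (-0.002564)(0)]/D = 9.771 V
V_3 = [(0.08127)(0) - (0.7692)(-0.002564)]/D = 9.69 V
Power in each resistor, P = (ΔV)²/R:
  P_R1 = (10 - 9.771)²/13 = 0.004051 W
  P_R2 = (9.771 - 0)²/560 = 0.1705 W
  P_R3 = (9.771 - 9.69)²/390 = 0.00001658 W
  P_R4 = (0 - 9.69)²/47000 = 0.001998 W
P_total = P_R1 + P_R2 + P_R3 + P_R4 = 0.1765 W

Final answer: 0.1765 W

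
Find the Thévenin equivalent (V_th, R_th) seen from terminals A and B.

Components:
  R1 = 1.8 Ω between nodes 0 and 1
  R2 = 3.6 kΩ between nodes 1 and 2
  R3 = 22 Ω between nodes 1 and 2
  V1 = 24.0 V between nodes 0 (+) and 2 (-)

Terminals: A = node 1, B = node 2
Step 1 — V_th is the open-circuit voltage V_A - V_B (nothing connected across the terminals).
Nodal analysis, taking node 2 as the 0 V reference.
Source V1 fixes V_0 = 24 V.
KCL at each unknown node (sum of currents leaving = 0; resistances in Ω):
  Node 1: (V_1 - 24)/1.8 + (V_1 - 0)/3600 + (V_1 - 0)/22 = 0
Collecting terms: 0.6013 × V_1 = 13.33  =>  V_1 = 22.17 V
V_th = V_1 - V_2 = 22.17 - 0 = 22.17 V
Step 2 — R_th: zero the source — replace V1 by a short circuit (node 2 merges into node 0) — and find the resistance seen between A (node 1) and B (node 0).
Reduce the network between node 1 (A) and node 0 (B) by series/parallel combination:
  Rp1 = R1 ‖ R2 ‖ R3 (parallel, all between nodes 0 and 1) = 1/(1/1.8 + 1/3600 + 1/22) = 1.663 Ω
R_th = 1.663 Ω

Final answer: V_th = 22.17 V, R_th = 1.663 Ω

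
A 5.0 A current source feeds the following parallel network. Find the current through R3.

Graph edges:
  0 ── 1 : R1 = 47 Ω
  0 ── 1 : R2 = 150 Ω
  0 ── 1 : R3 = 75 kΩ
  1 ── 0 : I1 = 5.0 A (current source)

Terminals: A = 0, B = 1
All resistors sit directly between nodes 0 and 1, so they are in parallel and share one voltage V; the full source current 5 A splits among them.
1/R_par = 1/47 + 1/150 + 1/75000 = 0.02796 S  =>  R_par = 35.77 Ω
V = I × R_par = 5 × 35.77 = 178.8 V
I_R3 = V/R3 = 178.8/75000 = 0.002385 A

Final answer: 0.002385 A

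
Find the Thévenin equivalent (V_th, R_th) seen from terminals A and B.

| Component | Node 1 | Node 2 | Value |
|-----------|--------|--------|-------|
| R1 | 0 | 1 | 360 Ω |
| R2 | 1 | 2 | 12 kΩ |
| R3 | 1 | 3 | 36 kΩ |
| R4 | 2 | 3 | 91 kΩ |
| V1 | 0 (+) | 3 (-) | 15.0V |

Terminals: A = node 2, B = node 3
Step 1 — V_th is the open-circuit voltage V_A - V_B (nothing connected across the terminals).
Nodal analysis, taking node 3 as the 0 V reference.
Source V1 fixes V_0 = 15 V.
KCL at each unknown node (sum of currents leaving = 0; resistances in Ω):
  Node 1: (V_1 - 15)/360 + (V_1 - V_2)/12000 + (V_1 - 0)/36000 = 0
  Node 2: (V_2 - V_1)/12000 + (V_2 - 0)/91000 = 0
Collecting terms (coefficients in siemens):
  0.002889·V_1 - 0.00008333·V_2 = 0.04167
  0.00009432·V_2 - 0.00008333·V_1 = 0
Determinant D = (0.002889)(0.00009432) - (-0.00008333)(-0.00008333) = 0.0000002655
V_1 = [(0.04167)(0.00009432) - (-0.00008333)(0)]/D = 14.8 V
V_2 = [(0.002889)(0) - (0.04167)(-0.00008333)]/D = 13.08 V
V_th = V_2 - V_3 = 13.08 - 0 = 13.08 V
Step 2 — R_th: zero the source — replace V1 by a short circuit (node 3 merges into node 0) — and find the resistance seen between A (node 2) and B (node 0).
Reduce the network between node 2 (A) and node 0 (B) by series/parallel combination:
  Rp1 = R1 ‖ R3 (parallel, both between nodes 0 and 1) = 1/(1/360 + 1/36000) = 356.4 Ω
  Rs1 = R2 + Rp1 (series, joined only at node 1) = 12000 + 356.4 = 12360 Ω
  Rp2 = R4 ‖ Rs1 (parallel, both between nodes 0 and 2) = 1/(1/91000 + 1/12360) = 10880 Ω
R_th = 10.88 kΩ

Final answer: V_th = 13.08 V, R_th = 10.88 kΩ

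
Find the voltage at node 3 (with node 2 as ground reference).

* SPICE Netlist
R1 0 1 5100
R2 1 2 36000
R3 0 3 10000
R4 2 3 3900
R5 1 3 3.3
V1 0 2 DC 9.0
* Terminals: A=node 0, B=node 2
Nodal analysis, taking node 2 as the 0 V reference.
Source V1 fixes V_0 = 9 V.
KCL at each unknown node (sum of currents leaving = 0; resistances in Ω):
  Node 1: (V_1 - 9)/5100 + (V_1 - 0)/36000 + (V_1 - V_3)/3.3 = 0
  Node 3: (V_3 - 9)/10000 + (V_3 - 0)/3900 + (V_3 - V_1)/3.3 = 0
Collecting terms (coefficients in siemens):
  0.3033·V_1 - 0.303·V_3 = 0.001765
  0.3034·V_3 - 0.303·V_1 = 0.0009
Determinant D = (0.3033)(0.3034) - (-0.303)(-0.303) = 0.0001759
V_1 = [(0.001765)(0.3034) - (-0.303)(0.0009)]/D = 4.594 V
V_3 = [(0.3033)(0.0009) - (0.001765)(-0.303)]/D = 4.591 V
The requested potential is V_3 = 4.591 V.

Final answer: V_3 = 4.591 V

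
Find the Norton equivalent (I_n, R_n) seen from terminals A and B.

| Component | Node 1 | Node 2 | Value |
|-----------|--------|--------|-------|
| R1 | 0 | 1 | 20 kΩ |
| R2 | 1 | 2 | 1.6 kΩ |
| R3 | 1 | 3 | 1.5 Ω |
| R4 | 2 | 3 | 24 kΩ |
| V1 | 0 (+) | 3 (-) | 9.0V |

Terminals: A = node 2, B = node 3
Find the Thévenin equivalent first; then I_n = V_th/R_th and R_n = R_th.
Step 1 — V_th is the open-circuit voltage V_A - V_B (nothing connected across the terminals).
Nodal analysis, taking node 3 as the 0 V reference.
Source V1 fixes V_0 = 9 V.
KCL at each unknown node (sum of currents leaving = 0; resistances in Ω):
  Node 1: (V_1 - 9)/20000 + (V_1 - V_2)/1600 + (V_1 - 0)/1.5 = 0
  Node 2: (V_2 - V_1)/1600 + (V_2 - 0)/24000 = 0
Collecting terms (coefficients in siemens):
  0.6673·V_1 - 0.000625·V_2 = 0.00045
  0.0006667·V_2 - 0.000625·V_1 = 0
Determinant D = (0.6673)(0.0006667) - (-0.000625)(-0.000625) = 0.0004445
V_1 = [(0.00045)(0.0006667) - (-0.000625)(0)]/D = 0.0006749 V
V_2 = [(0.6673)(0) - (0.00045)(-0.000625)]/D = 0.0006327 V
V_th = V_2 - V_3 = 0.0006327 - 0 = 0.0006327 V
Step 2 — R_th: zero the source — replace V1 by a short circuit (node 3 merges into node 0) — and find the resistance seen between A (node 2) and B (node 0).
Reduce the network between node 2 (A) and node 0 (B) by series/parallel combination:
  Rp1 = R1 ‖ R3 (parallel, both between nodes 0 and 1) = 1/(1/20000 + 1/1.5) = 1.5 Ω
  Rs1 = R2 + Rp1 (series, joined only at node 1) = 1600 + 1.5 = 1601 Ω
  Rp2 = R4 ‖ Rs1 (parallel, both between nodes 0 and 2) = 1/(1/24000 + 1/1601) = 1501 Ω
R_th = 1.501 kΩ
I_n = V_th/R_th = 0.0006327/1501 = 0.0000004214 A, and R_n = R_th = 1.501 kΩ

Final answer: I_n = 4.214e-07 A, R_n = 1.501 kΩ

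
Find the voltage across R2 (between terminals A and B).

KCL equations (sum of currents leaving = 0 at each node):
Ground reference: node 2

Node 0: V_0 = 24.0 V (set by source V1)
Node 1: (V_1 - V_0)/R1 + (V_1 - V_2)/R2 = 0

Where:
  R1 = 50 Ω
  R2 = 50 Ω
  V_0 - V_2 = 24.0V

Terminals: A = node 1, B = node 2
R1 and R2 are in series across V1 (node 0 → node 1 → node 2), and the output A–B is taken across R2, so this is a voltage divider.
Series current: I = V1/(R1 + R2) = 24/(50 + 50) = 24/100 = 0.24 A
V_R2 = I × R2 = V1 × R2/(R1 + R2) = 24 × 50/100 = 12 V

Final answer: 12 V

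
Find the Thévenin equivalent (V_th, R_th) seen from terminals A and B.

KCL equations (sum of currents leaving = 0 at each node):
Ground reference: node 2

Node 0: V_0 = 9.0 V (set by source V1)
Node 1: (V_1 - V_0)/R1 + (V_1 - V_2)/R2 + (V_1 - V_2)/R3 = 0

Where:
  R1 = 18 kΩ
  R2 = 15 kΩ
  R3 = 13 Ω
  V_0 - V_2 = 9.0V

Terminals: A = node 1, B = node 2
Step 1 — V_th is the open-circuit voltage V_A - V_B (nothing connected across the terminals).
Nodal analysis, taking node 2 as the 0 V reference.
Source V1 fixes V_0 = 9 V.
KCL at each unknown node (sum of currents leaving = 0; resistances in Ω):
  Node 1: (V_1 - 9)/18000 + (V_1 - 0)/15000 + (V_1 - 0)/13 = 0
Collecting terms: 0.07705 × V_1 = 0.0005  =>  V_1 = 0.00649 V
V_th = V_1 - V_2 = 0.00649 - 0 = 0.00649 V
Step 2 — R_th: zero the source — replace V1 by a short circuit (node 2 merges into node 0) — and find the resistance seen between A (node 1) and B (node 0).
Reduce the network between node 1 (A) and node 0 (B) by series/parallel combination:
  Rp1 = R1 ‖ R2 ‖ R3 (parallel, all between nodes 0 and 1) = 1/(1/18000 + 1/15000 + 1/13) = 12.98 Ω
R_th = 12.98 Ω

Final answer: V_th = 0.00649 V, R_th = 12.98 Ω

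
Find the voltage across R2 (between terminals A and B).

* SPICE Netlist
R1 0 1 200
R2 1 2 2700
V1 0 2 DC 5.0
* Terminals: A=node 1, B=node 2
R1 and R2 are in series across V1 (node 0 → node 1 → node 2), and the output A–B is taken across R2, so this is a voltage divider.
Series current: I = V1/(R1 + R2) = 5/(200 + 2700) = 5/2900 = 0.001724 A
V_R2 = I × R2 = V1 × R2/(R1 + R2) = 5 × 2700/2900 = 4.655 V

Final answer: 4.655 V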